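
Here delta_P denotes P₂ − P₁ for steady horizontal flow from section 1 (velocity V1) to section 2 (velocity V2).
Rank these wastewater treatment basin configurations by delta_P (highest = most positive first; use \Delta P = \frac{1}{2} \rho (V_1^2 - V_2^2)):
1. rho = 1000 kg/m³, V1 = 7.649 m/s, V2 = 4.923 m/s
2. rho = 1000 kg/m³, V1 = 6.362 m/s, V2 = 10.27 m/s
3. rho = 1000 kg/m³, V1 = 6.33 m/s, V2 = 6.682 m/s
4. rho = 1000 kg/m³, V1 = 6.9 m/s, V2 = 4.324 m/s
Case 1: delta_P = 17.14 kPa
Case 2: delta_P = -32.5 kPa
Case 3: delta_P = -2.29 kPa
Case 4: delta_P = 14.46 kPa
Ranking (highest first): 1, 4, 3, 2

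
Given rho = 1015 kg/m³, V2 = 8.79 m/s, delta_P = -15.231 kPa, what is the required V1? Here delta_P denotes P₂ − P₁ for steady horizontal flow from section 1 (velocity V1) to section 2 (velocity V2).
Formula: \Delta P = \frac{1}{2} \rho (V_1^2 - V_2^2)
Substituting knowns: -15.231 = 0.5·1015·(V1² − 8.79²)/1000
Solving for V1: V1 = √(8.79² + 2·(-15.231·1000)/1015) = 6.874 m/s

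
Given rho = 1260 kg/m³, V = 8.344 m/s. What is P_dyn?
Formula: P_{dyn} = \frac{1}{2} \rho V^2
P_dyn = 0.5·1260·8.344²/1000 = 43.86 kPa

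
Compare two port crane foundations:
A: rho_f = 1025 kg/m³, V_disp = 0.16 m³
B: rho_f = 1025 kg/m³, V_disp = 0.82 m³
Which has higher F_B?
F_B(A) = 1609 N, F_B(B) = 8245 N. Answer: B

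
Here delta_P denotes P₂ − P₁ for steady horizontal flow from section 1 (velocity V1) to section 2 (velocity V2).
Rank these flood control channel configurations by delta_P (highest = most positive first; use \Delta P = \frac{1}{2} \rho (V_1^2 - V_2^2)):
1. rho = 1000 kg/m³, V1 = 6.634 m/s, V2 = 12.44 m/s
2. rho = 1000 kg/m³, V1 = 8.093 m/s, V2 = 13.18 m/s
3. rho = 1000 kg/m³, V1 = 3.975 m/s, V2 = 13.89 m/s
Case 1: delta_P = -55.37 kPa
Case 2: delta_P = -54.11 kPa
Case 3: delta_P = -88.57 kPa
Ranking (highest first): 2, 1, 3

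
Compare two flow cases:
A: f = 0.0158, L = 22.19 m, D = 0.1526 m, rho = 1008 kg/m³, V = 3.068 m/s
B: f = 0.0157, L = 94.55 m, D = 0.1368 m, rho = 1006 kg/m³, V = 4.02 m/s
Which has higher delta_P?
delta_P(A) = 10.9 kPa, delta_P(B) = 88.21 kPa. Answer: B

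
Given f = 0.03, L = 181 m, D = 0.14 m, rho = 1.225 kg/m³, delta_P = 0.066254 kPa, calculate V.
Formula: \Delta P = f \frac{L}{D} \frac{\rho V^2}{2}
Substituting knowns: 0.066254 = 0.03·(181/0.14)·0.5·1.225·V²/1000
Solving for V: V = √((0.066254·1000)/(0.03·(181/0.14)·0.5·1.225)) = 1.67 m/s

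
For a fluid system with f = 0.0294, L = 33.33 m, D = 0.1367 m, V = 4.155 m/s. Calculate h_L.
Formula: h_L = f \frac{L}{D} \frac{V^2}{2g}
h_L = 0.0294·(33.33/0.1367)·4.155²/(2·9.81) = 6.307 m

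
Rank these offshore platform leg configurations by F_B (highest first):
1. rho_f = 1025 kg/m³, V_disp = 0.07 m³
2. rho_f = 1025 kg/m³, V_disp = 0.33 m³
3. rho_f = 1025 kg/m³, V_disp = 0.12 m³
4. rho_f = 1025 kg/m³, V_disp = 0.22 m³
Case 1: F_B = 703.9 N
Case 2: F_B = 3318 N
Case 3: F_B = 1207 N
Case 4: F_B = 2212 N
Ranking (highest first): 2, 4, 3, 1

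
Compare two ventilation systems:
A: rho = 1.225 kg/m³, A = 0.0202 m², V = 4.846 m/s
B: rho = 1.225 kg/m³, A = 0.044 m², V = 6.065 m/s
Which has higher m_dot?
m_dot(A) = 0.1199 kg/s, m_dot(B) = 0.3269 kg/s. Answer: B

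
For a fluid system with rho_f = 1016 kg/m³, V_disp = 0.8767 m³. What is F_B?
Formula: F_B = \rho_f g V_{disp}
F_B = 1016·9.81·0.8767 = 8738 N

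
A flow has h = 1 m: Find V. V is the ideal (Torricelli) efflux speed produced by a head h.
Formula: V = \sqrt{2 g h}
V = √(2·9.81·1) = 4.429 m/s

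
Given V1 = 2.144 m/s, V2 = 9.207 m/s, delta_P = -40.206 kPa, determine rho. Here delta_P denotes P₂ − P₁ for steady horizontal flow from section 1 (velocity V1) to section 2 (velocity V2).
Formula: \Delta P = \frac{1}{2} \rho (V_1^2 - V_2^2)
Substituting knowns: -40.206 = 0.5·rho·(2.144² − 9.207²)/1000
Solving for rho: rho = 2·(-40.206·1000)/(2.144² − 9.207²) = 1003 kg/m³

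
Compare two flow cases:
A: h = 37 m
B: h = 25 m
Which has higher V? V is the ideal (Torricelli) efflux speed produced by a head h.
V(A) = 26.94 m/s, V(B) = 22.15 m/s. Answer: A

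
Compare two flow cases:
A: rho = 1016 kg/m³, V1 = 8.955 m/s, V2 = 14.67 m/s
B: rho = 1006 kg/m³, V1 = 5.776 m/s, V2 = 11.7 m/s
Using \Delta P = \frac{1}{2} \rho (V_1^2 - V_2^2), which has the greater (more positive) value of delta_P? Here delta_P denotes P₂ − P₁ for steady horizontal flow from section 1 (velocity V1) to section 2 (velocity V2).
delta_P(A) = -68.59 kPa, delta_P(B) = -52.07 kPa. Answer: B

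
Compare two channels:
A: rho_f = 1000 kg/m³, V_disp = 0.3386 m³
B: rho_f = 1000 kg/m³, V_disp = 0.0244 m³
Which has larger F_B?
F_B(A) = 3322 N, F_B(B) = 239.4 N. Answer: A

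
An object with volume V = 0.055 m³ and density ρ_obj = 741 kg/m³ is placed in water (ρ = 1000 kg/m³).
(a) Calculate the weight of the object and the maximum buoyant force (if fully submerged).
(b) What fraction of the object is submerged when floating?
(a) W=rho_obj*g*V=741*9.81*0.055=399.8 N; F_B(max)=rho*g*V=1000*9.81*0.055=539.5 N
(b) Floating fraction=rho_obj/rho=741/1000=0.741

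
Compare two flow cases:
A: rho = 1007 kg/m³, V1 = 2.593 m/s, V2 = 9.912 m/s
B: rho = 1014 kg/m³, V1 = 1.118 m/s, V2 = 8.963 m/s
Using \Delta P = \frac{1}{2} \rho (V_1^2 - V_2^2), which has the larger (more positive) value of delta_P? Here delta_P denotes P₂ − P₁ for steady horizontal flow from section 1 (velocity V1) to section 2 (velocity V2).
delta_P(A) = -46.08 kPa, delta_P(B) = -40.1 kPa. Answer: B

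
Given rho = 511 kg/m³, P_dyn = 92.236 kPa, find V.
Formula: P_{dyn} = \frac{1}{2} \rho V^2
Substituting knowns: 92.236 = 0.5·511·V²/1000
Solving for V: V = √(2·(92.236·1000)/511) = 19 m/s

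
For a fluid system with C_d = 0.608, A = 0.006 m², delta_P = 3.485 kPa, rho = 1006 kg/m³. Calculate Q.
Formula: Q = C_d A \sqrt{\frac{2 \Delta P}{\rho}}
Q = 0.608·0.006·√(2·(3.485·1000)/1006)·1000 = 9.602 L/s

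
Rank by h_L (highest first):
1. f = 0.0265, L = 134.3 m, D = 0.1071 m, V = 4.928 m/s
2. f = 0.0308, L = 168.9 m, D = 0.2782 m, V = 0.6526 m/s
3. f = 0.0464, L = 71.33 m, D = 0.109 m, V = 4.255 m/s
Case 1: h_L = 41.13 m
Case 2: h_L = 0.4059 m
Case 3: h_L = 28.02 m
Ranking (highest first): 1, 3, 2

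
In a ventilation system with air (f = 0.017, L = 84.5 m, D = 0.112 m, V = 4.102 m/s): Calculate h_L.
Formula: h_L = f \frac{L}{D} \frac{V^2}{2g}
h_L = 0.017·(84.5/0.112)·4.102²/(2·9.81) = 11 m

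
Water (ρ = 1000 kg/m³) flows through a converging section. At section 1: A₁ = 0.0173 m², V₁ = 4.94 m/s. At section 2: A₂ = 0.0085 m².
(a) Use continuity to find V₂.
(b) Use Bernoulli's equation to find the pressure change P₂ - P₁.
(a) Continuity: A₁V₁=A₂V₂ -> V₂=A₁V₁/A₂=0.0173*4.94/0.0085=10.05 m/s
(b) Bernoulli: P₂-P₁=0.5*rho*(V₁^2-V₂^2)/1000=0.5*1000*(4.94^2-10.05^2)/1000=-38.3 kPa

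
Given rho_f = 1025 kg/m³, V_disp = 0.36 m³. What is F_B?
Formula: F_B = \rho_f g V_{disp}
F_B = 1025·9.81·0.36 = 3620 N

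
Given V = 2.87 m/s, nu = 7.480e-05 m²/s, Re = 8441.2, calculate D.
Formula: Re = \frac{V D}{\nu}
Substituting knowns: 8441.2 = 2.87·D/7.480e-05
Solving for D: D = 8441.2·7.480e-05/2.87 = 0.22 m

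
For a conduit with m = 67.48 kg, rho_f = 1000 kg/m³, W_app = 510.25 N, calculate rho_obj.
Formula: W_{app} = mg\left(1 - \frac{\rho_f}{\rho_{obj}}\right)
Substituting knowns: 510.25 = 67.48·9.81·(1 − 1000/rho_obj)
Solving for rho_obj: rho_obj = 1000/(1 − 510.25/(67.48·9.81)) = 4363 kg/m³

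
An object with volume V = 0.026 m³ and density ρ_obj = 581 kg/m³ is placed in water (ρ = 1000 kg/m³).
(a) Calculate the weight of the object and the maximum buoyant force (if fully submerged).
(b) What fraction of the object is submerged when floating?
(a) W=rho_obj*g*V=581*9.81*0.026=148.2 N; F_B(max)=rho*g*V=1000*9.81*0.026=255.1 N
(b) Floating fraction=rho_obj/rho=581/1000=0.581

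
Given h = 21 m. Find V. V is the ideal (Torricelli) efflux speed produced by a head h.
Formula: V = \sqrt{2 g h}
V = √(2·9.81·21) = 20.3 m/s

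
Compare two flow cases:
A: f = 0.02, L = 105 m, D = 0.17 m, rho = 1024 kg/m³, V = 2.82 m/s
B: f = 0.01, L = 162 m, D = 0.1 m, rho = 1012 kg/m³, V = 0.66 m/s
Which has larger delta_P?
delta_P(A) = 50.3 kPa, delta_P(B) = 3.571 kPa. Answer: A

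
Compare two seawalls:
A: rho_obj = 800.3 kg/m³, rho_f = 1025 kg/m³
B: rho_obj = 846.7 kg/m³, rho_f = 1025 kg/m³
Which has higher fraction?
fraction(A) = 0.7808, fraction(B) = 0.826. Answer: B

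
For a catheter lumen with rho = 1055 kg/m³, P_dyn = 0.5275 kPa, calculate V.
Formula: P_{dyn} = \frac{1}{2} \rho V^2
Substituting knowns: 0.5275 = 0.5·1055·V²/1000
Solving for V: V = √(2·(0.5275·1000)/1055) = 1 m/s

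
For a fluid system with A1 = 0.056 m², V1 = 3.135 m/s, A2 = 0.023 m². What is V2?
Formula: V_2 = \frac{A_1 V_1}{A_2}
V2 = 0.056·3.135/0.023 = 7.633 m/s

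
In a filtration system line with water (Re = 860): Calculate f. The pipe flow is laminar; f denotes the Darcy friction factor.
Formula: f = \frac{64}{Re}
f = 64/860 = 0.07442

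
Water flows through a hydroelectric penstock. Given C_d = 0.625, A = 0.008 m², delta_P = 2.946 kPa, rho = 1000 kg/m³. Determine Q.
Formula: Q = C_d A \sqrt{\frac{2 \Delta P}{\rho}}
Q = 0.625·0.008·√(2·(2.946·1000)/1000)·1000 = 12.14 L/s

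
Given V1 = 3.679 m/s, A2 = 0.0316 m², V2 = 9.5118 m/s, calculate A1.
Formula: V_2 = \frac{A_1 V_1}{A_2}
Substituting knowns: 9.5118 = A1·3.679/0.0316
Solving for A1: A1 = 9.5118·0.0316/3.679 = 0.0817 m²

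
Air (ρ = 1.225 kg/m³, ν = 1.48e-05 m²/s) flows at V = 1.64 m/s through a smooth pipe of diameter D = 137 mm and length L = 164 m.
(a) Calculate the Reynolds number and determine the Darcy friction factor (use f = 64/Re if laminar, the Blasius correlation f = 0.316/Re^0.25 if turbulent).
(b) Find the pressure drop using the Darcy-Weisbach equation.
(a) Re = V·D/ν = 1.64·0.137/1.48e-05 = 15181 → turbulent (Re > 4000); f = 0.316/Re^0.25 = 0.316/15181^0.25 = 0.028468
(b) Darcy-Weisbach: ΔP = f·(L/D)·½ρV²/1000 = 0.028468·(164/0.137)·½·1.225·1.64²/1000 = 0.05614 kPa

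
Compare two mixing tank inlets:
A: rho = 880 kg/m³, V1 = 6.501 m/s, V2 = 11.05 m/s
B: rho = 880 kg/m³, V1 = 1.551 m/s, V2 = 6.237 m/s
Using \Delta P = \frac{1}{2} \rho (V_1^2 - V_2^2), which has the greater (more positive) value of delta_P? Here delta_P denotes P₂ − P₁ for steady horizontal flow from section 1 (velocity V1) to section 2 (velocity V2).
delta_P(A) = -35.13 kPa, delta_P(B) = -16.06 kPa. Answer: B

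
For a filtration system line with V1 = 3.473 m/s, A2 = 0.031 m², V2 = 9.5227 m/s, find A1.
Formula: V_2 = \frac{A_1 V_1}{A_2}
Substituting knowns: 9.5227 = A1·3.473/0.031
Solving for A1: A1 = 9.5227·0.031/3.473 = 0.085 m²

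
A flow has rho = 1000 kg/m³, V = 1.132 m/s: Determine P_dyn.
Formula: P_{dyn} = \frac{1}{2} \rho V^2
P_dyn = 0.5·1000·1.132²/1000 = 0.6407 kPa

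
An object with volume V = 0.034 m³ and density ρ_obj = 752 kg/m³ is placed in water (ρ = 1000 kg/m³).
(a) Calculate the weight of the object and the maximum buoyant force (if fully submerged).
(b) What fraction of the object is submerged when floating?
(a) W=rho_obj*g*V=752*9.81*0.034=250.8 N; F_B(max)=rho*g*V=1000*9.81*0.034=333.5 N
(b) Floating fraction=rho_obj/rho=752/1000=0.752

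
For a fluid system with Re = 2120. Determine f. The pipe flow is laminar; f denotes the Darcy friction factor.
Formula: f = \frac{64}{Re}
f = 64/2120 = 0.03019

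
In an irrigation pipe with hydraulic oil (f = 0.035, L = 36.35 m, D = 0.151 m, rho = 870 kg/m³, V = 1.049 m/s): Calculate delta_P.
Formula: \Delta P = f \frac{L}{D} \frac{\rho V^2}{2}
delta_P = 0.035·(36.35/0.151)·0.5·870·1.049²/1000 = 4.033 kPa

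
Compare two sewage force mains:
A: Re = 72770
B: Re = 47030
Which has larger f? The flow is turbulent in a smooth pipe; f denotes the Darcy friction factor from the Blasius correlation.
f(A) = 0.01924, f(B) = 0.02146. Answer: B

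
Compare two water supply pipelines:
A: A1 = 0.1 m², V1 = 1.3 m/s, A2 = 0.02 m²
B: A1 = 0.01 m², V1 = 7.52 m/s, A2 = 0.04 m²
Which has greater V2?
V2(A) = 6.5 m/s, V2(B) = 1.88 m/s. Answer: A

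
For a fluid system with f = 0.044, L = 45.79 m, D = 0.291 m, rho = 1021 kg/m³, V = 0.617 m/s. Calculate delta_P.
Formula: \Delta P = f \frac{L}{D} \frac{\rho V^2}{2}
delta_P = 0.044·(45.79/0.291)·0.5·1021·0.617²/1000 = 1.346 kPa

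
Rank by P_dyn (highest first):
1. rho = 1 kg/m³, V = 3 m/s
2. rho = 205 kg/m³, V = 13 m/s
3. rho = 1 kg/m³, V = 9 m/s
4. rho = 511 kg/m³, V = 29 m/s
Case 1: P_dyn = 0.0045 kPa
Case 2: P_dyn = 17.32 kPa
Case 3: P_dyn = 0.0405 kPa
Case 4: P_dyn = 214.9 kPa
Ranking (highest first): 4, 2, 3, 1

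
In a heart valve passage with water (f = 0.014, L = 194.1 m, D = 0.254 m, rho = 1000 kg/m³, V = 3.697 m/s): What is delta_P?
Formula: \Delta P = f \frac{L}{D} \frac{\rho V^2}{2}
delta_P = 0.014·(194.1/0.254)·0.5·1000·3.697²/1000 = 73.11 kPa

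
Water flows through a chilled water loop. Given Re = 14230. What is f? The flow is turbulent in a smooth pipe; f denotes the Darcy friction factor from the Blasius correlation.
Formula: f = \frac{0.316}{Re^{0.25}}
f = 0.316/14230^0.25 = 0.02893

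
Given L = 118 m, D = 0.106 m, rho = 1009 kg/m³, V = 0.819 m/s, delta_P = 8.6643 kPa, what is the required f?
Formula: \Delta P = f \frac{L}{D} \frac{\rho V^2}{2}
Substituting knowns: 8.6643 = f·(118/0.106)·0.5·1009·0.819²/1000
Solving for f: f = (8.6643·1000)/((118/0.106)·0.5·1009·0.819²) = 0.023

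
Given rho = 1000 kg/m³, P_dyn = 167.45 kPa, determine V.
Formula: P_{dyn} = \frac{1}{2} \rho V^2
Substituting knowns: 167.45 = 0.5·1000·V²/1000
Solving for V: V = √(2·(167.45·1000)/1000) = 18.3 m/s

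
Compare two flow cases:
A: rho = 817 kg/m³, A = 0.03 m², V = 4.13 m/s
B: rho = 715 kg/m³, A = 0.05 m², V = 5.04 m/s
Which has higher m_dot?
m_dot(A) = 101.2 kg/s, m_dot(B) = 180.2 kg/s. Answer: B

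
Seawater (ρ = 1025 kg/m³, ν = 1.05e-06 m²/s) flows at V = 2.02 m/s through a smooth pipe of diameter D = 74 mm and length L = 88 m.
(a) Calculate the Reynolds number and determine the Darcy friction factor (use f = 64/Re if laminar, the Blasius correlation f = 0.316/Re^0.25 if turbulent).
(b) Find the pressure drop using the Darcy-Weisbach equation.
(a) Re = V·D/ν = 2.02·0.074/1.05e-06 = 142360 → turbulent (Re > 4000); f = 0.316/Re^0.25 = 0.316/142360^0.25 = 0.016268 (Blasius is strictly valid for Re ≲ 1e5; used here as the smooth-pipe estimate the problem specifies)
(b) Darcy-Weisbach: ΔP = f·(L/D)·½ρV²/1000 = 0.016268·(88/0.074)·½·1025·2.02²/1000 = 40.46 kPa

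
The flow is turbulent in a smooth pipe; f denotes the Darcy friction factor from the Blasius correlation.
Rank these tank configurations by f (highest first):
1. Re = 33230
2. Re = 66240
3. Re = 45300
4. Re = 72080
Case 1: f = 0.0234
Case 2: f = 0.0197
Case 3: f = 0.02166
Case 4: f = 0.01929
Ranking (highest first): 1, 3, 2, 4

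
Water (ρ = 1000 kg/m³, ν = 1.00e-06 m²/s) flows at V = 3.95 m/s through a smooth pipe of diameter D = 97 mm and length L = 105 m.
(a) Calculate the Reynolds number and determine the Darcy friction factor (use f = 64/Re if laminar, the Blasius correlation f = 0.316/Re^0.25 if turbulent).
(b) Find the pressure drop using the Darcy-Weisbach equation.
(a) Re = V·D/ν = 3.95·0.097/1.00e-06 = 383150 → turbulent (Re > 4000); f = 0.316/Re^0.25 = 0.316/383150^0.25 = 0.012701 (Blasius is strictly valid for Re ≲ 1e5; used here as the smooth-pipe estimate the problem specifies)
(b) Darcy-Weisbach: ΔP = f·(L/D)·½ρV²/1000 = 0.012701·(105/0.097)·½·1000·3.95²/1000 = 107.3 kPa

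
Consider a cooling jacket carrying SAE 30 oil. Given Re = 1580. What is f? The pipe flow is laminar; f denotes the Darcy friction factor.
Formula: f = \frac{64}{Re}
f = 64/1580 = 0.04051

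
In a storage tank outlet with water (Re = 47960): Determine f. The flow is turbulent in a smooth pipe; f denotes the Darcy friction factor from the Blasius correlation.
Formula: f = \frac{0.316}{Re^{0.25}}
f = 0.316/47960^0.25 = 0.02135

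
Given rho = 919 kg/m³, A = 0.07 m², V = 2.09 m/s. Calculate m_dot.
Formula: \dot{m} = \rho A V
m_dot = 919·0.07·2.09 = 134.4 kg/s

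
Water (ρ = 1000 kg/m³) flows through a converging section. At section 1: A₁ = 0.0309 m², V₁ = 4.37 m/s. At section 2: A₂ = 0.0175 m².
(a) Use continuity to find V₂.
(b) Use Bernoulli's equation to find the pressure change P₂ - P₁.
(a) Continuity: A₁V₁=A₂V₂ -> V₂=A₁V₁/A₂=0.0309*4.37/0.0175=7.72 m/s
(b) Bernoulli: P₂-P₁=0.5*rho*(V₁^2-V₂^2)/1000=0.5*1000*(4.37^2-7.72^2)/1000=-20.25 kPa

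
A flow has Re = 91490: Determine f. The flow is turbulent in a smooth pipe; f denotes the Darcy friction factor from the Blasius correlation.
Formula: f = \frac{0.316}{Re^{0.25}}
f = 0.316/91490^0.25 = 0.01817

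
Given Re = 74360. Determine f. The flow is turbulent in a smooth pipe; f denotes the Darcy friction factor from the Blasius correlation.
Formula: f = \frac{0.316}{Re^{0.25}}
f = 0.316/74360^0.25 = 0.01914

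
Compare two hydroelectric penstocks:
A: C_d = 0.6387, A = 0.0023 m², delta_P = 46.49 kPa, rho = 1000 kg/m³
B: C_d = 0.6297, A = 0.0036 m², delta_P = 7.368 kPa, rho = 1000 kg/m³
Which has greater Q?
Q(A) = 14.17 L/s, Q(B) = 8.702 L/s. Answer: A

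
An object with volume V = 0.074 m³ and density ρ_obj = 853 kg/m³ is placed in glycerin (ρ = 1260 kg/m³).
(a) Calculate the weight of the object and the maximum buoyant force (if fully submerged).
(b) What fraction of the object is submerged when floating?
(a) W=rho_obj*g*V=853*9.81*0.074=619.2 N; F_B(max)=rho*g*V=1260*9.81*0.074=914.7 N
(b) Floating fraction=rho_obj/rho=853/1260=0.677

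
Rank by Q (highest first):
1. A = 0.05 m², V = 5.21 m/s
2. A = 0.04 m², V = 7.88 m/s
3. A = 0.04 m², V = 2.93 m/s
Case 1: Q = 260.5 L/s
Case 2: Q = 315.2 L/s
Case 3: Q = 117.2 L/s
Ranking (highest first): 2, 1, 3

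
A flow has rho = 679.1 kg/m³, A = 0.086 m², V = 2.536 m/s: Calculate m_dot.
Formula: \dot{m} = \rho A V
m_dot = 679.1·0.086·2.536 = 148.1 kg/s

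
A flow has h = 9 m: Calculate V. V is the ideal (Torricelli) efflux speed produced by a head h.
Formula: V = \sqrt{2 g h}
V = √(2·9.81·9) = 13.29 m/s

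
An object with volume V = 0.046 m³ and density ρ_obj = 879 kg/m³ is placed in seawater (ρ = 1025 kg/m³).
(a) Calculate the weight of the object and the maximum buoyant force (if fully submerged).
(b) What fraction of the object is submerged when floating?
(a) W=rho_obj*g*V=879*9.81*0.046=396.7 N; F_B(max)=rho*g*V=1025*9.81*0.046=462.5 N
(b) Floating fraction=rho_obj/rho=879/1025=0.858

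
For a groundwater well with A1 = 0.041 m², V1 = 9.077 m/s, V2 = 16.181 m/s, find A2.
Formula: V_2 = \frac{A_1 V_1}{A_2}
Substituting knowns: 16.181 = 0.041·9.077/A2
Solving for A2: A2 = 0.041·9.077/16.181 = 0.023 m²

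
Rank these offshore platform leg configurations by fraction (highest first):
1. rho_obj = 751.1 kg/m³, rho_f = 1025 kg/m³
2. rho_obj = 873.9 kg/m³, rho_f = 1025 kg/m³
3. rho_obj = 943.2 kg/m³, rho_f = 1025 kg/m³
Case 1: fraction = 0.7328
Case 2: fraction = 0.8526
Case 3: fraction = 0.9202
Ranking (highest first): 3, 2, 1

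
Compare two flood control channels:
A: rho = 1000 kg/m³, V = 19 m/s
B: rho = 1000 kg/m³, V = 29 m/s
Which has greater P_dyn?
P_dyn(A) = 180.5 kPa, P_dyn(B) = 420.5 kPa. Answer: B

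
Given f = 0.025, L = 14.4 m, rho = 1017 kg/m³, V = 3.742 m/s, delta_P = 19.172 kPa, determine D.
Formula: \Delta P = f \frac{L}{D} \frac{\rho V^2}{2}
Substituting knowns: 19.172 = 0.025·(14.4/D)·0.5·1017·3.742²/1000
Solving for D: D = 0.025·14.4·0.5·1017·3.742²/(19.172·1000) = 0.1337 m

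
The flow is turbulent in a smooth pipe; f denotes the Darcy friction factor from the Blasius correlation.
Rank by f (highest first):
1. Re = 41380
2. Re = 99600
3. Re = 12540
Case 1: f = 0.02216
Case 2: f = 0.01779
Case 3: f = 0.02986
Ranking (highest first): 3, 1, 2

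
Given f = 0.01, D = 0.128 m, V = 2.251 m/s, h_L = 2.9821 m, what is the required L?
Formula: h_L = f \frac{L}{D} \frac{V^2}{2g}
Substituting knowns: 2.9821 = 0.01·(L/0.128)·2.251²/(2·9.81)
Solving for L: L = 2.9821·2·9.81·0.128/(0.01·2.251²) = 147.8 m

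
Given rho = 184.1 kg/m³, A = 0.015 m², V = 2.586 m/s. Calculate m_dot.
Formula: \dot{m} = \rho A V
m_dot = 184.1·0.015·2.586 = 7.141 kg/s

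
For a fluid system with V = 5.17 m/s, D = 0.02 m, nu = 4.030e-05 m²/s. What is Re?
Formula: Re = \frac{V D}{\nu}
Re = 5.17·0.02/4.030e-05 = 2566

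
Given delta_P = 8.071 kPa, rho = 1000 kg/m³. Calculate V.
Formula: V = \sqrt{\frac{2 \Delta P}{\rho}}
V = √(2·(8.071·1000)/1000) = 4.018 m/s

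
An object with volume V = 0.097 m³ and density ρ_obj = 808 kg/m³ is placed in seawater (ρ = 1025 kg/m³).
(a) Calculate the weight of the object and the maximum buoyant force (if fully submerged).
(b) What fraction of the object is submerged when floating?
(a) W=rho_obj*g*V=808*9.81*0.097=768.9 N; F_B(max)=rho*g*V=1025*9.81*0.097=975.4 N
(b) Floating fraction=rho_obj/rho=808/1025=0.788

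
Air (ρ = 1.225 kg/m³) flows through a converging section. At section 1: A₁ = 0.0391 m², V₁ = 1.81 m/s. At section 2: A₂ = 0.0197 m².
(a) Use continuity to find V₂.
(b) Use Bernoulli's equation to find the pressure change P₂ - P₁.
(a) Continuity: A₁V₁=A₂V₂ -> V₂=A₁V₁/A₂=0.0391*1.81/0.0197=3.59 m/s
(b) Bernoulli: P₂-P₁=0.5*rho*(V₁^2-V₂^2)/1000=0.5*1.225*(1.81^2-3.59^2)/1000=-0.005887 kPa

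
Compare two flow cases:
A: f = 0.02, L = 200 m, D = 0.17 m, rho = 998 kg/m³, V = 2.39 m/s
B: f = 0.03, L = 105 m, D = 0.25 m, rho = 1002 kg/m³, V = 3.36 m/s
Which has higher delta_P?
delta_P(A) = 67.07 kPa, delta_P(B) = 71.27 kPa. Answer: B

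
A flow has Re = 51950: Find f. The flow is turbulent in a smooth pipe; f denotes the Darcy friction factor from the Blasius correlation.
Formula: f = \frac{0.316}{Re^{0.25}}
f = 0.316/51950^0.25 = 0.02093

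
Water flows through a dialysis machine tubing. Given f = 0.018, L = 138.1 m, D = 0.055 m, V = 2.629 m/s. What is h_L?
Formula: h_L = f \frac{L}{D} \frac{V^2}{2g}
h_L = 0.018·(138.1/0.055)·2.629²/(2·9.81) = 15.92 m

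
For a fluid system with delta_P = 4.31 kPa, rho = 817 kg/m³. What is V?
Formula: V = \sqrt{\frac{2 \Delta P}{\rho}}
V = √(2·(4.31·1000)/817) = 3.248 m/s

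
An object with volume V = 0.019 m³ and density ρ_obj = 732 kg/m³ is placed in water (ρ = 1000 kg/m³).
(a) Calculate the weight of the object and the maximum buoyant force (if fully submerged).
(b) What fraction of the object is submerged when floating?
(a) W=rho_obj*g*V=732*9.81*0.019=136.4 N; F_B(max)=rho*g*V=1000*9.81*0.019=186.4 N
(b) Floating fraction=rho_obj/rho=732/1000=0.732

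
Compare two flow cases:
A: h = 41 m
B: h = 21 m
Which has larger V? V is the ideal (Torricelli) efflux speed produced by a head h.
V(A) = 28.36 m/s, V(B) = 20.3 m/s. Answer: A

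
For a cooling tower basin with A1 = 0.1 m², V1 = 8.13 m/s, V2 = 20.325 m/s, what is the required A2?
Formula: V_2 = \frac{A_1 V_1}{A_2}
Substituting knowns: 20.325 = 0.1·8.13/A2
Solving for A2: A2 = 0.1·8.13/20.325 = 0.04 m²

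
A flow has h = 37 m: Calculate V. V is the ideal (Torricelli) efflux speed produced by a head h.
Formula: V = \sqrt{2 g h}
V = √(2·9.81·37) = 26.94 m/s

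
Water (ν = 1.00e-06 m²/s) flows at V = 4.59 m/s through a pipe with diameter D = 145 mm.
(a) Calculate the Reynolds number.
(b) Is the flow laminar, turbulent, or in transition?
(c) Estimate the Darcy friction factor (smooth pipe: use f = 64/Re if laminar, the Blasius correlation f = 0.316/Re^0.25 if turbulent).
(a) Re = V·D/ν = 4.59·0.145/1.00e-06 = 665550
(b) Flow regime: turbulent (Re > 4000)
(c) Friction factor: f = 0.316/Re^0.25 = 0.316/665550^0.25 = 0.01106 (Blasius is strictly valid for Re ≲ 1e5; used here as the smooth-pipe estimate the problem specifies)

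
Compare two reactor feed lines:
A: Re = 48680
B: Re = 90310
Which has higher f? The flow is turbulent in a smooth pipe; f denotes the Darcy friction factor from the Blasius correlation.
f(A) = 0.02127, f(B) = 0.01823. Answer: A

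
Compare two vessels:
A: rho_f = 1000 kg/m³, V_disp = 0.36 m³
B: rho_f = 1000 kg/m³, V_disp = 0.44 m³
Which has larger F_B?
F_B(A) = 3532 N, F_B(B) = 4316 N. Answer: B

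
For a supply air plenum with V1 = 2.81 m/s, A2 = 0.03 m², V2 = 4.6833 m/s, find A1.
Formula: V_2 = \frac{A_1 V_1}{A_2}
Substituting knowns: 4.6833 = A1·2.81/0.03
Solving for A1: A1 = 4.6833·0.03/2.81 = 0.05 m²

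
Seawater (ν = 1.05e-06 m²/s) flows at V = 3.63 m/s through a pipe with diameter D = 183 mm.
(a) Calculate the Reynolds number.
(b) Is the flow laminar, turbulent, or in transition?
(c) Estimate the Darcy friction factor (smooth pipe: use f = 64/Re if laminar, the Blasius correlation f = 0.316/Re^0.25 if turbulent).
(a) Re = V·D/ν = 3.63·0.183/1.05e-06 = 632660
(b) Flow regime: turbulent (Re > 4000)
(c) Friction factor: f = 0.316/Re^0.25 = 0.316/632660^0.25 = 0.0112 (Blasius is strictly valid for Re ≲ 1e5; used here as the smooth-pipe estimate the problem specifies)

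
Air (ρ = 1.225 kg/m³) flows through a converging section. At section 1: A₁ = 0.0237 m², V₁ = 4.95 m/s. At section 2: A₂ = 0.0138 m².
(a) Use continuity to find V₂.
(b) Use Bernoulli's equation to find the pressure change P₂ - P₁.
(a) Continuity: A₁V₁=A₂V₂ -> V₂=A₁V₁/A₂=0.0237*4.95/0.0138=8.50 m/s
(b) Bernoulli: P₂-P₁=0.5*rho*(V₁^2-V₂^2)/1000=0.5*1.225*(4.95^2-8.50^2)/1000=-0.02925 kPa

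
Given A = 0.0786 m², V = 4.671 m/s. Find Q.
Formula: Q = A V
Q = 0.0786·4.671·1000 = 367.1 L/s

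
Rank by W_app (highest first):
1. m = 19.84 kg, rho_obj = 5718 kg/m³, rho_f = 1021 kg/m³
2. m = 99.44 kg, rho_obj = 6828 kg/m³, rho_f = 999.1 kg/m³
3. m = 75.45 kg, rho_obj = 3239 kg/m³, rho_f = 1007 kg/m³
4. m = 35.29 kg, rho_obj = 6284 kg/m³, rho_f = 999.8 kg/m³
Case 1: W_app = 159.9 N
Case 2: W_app = 832.8 N
Case 3: W_app = 510 N
Case 4: W_app = 291.1 N
Ranking (highest first): 2, 3, 4, 1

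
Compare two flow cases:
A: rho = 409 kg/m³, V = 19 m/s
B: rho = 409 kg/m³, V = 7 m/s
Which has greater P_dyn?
P_dyn(A) = 73.82 kPa, P_dyn(B) = 10.02 kPa. Answer: A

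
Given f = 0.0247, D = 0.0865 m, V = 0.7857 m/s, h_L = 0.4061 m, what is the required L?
Formula: h_L = f \frac{L}{D} \frac{V^2}{2g}
Substituting knowns: 0.4061 = 0.0247·(L/0.0865)·0.7857²/(2·9.81)
Solving for L: L = 0.4061·2·9.81·0.0865/(0.0247·0.7857²) = 45.2 m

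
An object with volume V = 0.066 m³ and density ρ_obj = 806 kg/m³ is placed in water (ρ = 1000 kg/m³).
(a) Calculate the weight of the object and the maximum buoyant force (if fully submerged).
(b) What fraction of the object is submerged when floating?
(a) W=rho_obj*g*V=806*9.81*0.066=521.9 N; F_B(max)=rho*g*V=1000*9.81*0.066=647.5 N
(b) Floating fraction=rho_obj/rho=806/1000=0.806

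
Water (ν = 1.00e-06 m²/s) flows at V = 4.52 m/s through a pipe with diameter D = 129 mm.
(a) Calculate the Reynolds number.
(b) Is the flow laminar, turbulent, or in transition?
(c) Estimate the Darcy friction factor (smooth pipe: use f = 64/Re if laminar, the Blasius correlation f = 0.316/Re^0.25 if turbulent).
(a) Re = V·D/ν = 4.52·0.129/1.00e-06 = 583080
(b) Flow regime: turbulent (Re > 4000)
(c) Friction factor: f = 0.316/Re^0.25 = 0.316/583080^0.25 = 0.01144 (Blasius is strictly valid for Re ≲ 1e5; used here as the smooth-pipe estimate the problem specifies)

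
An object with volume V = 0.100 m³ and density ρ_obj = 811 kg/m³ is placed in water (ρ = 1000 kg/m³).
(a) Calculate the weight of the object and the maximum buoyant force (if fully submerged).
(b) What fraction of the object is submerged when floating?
(a) W=rho_obj*g*V=811*9.81*0.100=795.6 N; F_B(max)=rho*g*V=1000*9.81*0.100=981.0 N
(b) Floating fraction=rho_obj/rho=811/1000=0.811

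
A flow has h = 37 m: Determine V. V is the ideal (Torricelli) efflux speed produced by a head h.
Formula: V = \sqrt{2 g h}
V = √(2·9.81·37) = 26.94 m/s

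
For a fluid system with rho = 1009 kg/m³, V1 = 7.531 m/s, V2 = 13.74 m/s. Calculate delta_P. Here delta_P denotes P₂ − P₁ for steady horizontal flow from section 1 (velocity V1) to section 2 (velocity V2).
Formula: \Delta P = \frac{1}{2} \rho (V_1^2 - V_2^2)
delta_P = 0.5·1009·(7.531² − 13.74²)/1000 = -66.63 kPa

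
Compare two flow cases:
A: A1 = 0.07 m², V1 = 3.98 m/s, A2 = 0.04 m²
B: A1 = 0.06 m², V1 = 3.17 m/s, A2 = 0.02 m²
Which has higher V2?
V2(A) = 6.965 m/s, V2(B) = 9.51 m/s. Answer: B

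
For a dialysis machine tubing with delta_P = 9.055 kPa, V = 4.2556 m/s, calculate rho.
Formula: V = \sqrt{\frac{2 \Delta P}{\rho}}
Substituting knowns: 4.2556 = √(2·(9.055·1000)/rho)
Solving for rho: rho = 2·(9.055·1000)/4.2556² = 1000 kg/m³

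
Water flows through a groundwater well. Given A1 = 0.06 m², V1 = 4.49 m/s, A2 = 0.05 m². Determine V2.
Formula: V_2 = \frac{A_1 V_1}{A_2}
V2 = 0.06·4.49/0.05 = 5.388 m/s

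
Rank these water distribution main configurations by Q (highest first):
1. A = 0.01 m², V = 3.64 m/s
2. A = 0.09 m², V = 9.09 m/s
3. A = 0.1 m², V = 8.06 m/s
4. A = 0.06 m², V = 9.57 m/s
Case 1: Q = 36.4 L/s
Case 2: Q = 818.1 L/s
Case 3: Q = 806 L/s
Case 4: Q = 574.2 L/s
Ranking (highest first): 2, 3, 4, 1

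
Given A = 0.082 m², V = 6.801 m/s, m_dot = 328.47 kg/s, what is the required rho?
Formula: \dot{m} = \rho A V
Substituting knowns: 328.47 = rho·0.082·6.801
Solving for rho: rho = 328.47/(0.082·6.801) = 589 kg/m³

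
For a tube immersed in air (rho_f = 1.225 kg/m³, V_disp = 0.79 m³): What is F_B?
Formula: F_B = \rho_f g V_{disp}
F_B = 1.225·9.81·0.79 = 9.494 N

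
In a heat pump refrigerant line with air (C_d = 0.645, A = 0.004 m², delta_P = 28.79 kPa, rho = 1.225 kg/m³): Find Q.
Formula: Q = C_d A \sqrt{\frac{2 \Delta P}{\rho}}
Q = 0.645·0.004·√(2·(28.79·1000)/1.225)·1000 = 559.4 L/s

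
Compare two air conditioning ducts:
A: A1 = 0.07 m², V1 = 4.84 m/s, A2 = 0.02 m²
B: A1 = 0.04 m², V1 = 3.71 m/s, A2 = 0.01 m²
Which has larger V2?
V2(A) = 16.94 m/s, V2(B) = 14.84 m/s. Answer: A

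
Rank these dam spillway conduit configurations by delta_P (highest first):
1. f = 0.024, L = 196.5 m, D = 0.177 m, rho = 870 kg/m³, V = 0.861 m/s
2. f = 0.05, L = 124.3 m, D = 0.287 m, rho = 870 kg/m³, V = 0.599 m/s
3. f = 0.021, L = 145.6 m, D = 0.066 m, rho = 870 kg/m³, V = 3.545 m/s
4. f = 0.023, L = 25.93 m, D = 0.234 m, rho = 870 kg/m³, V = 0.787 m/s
Case 1: delta_P = 8.592 kPa
Case 2: delta_P = 3.38 kPa
Case 3: delta_P = 253.3 kPa
Case 4: delta_P = 0.6867 kPa
Ranking (highest first): 3, 1, 2, 4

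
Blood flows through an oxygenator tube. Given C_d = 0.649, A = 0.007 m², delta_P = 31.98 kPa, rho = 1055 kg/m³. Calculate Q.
Formula: Q = C_d A \sqrt{\frac{2 \Delta P}{\rho}}
Q = 0.649·0.007·√(2·(31.98·1000)/1055)·1000 = 35.37 L/s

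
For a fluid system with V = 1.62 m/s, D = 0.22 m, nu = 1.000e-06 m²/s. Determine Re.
Formula: Re = \frac{V D}{\nu}
Re = 1.62·0.22/1.000e-06 = 356400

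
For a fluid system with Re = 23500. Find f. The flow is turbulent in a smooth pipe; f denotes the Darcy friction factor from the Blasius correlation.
Formula: f = \frac{0.316}{Re^{0.25}}
f = 0.316/23500^0.25 = 0.02552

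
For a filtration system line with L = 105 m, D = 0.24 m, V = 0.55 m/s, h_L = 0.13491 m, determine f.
Formula: h_L = f \frac{L}{D} \frac{V^2}{2g}
Substituting knowns: 0.13491 = f·(105/0.24)·0.55²/(2·9.81)
Solving for f: f = 0.13491·2·9.81/((105/0.24)·0.55²) = 0.02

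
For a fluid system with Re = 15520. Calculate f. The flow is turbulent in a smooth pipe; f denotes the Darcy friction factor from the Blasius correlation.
Formula: f = \frac{0.316}{Re^{0.25}}
f = 0.316/15520^0.25 = 0.02831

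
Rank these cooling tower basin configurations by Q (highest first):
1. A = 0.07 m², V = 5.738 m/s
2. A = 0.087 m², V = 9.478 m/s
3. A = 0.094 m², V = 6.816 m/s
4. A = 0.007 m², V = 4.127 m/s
Case 1: Q = 401.7 L/s
Case 2: Q = 824.6 L/s
Case 3: Q = 640.7 L/s
Case 4: Q = 28.89 L/s
Ranking (highest first): 2, 3, 1, 4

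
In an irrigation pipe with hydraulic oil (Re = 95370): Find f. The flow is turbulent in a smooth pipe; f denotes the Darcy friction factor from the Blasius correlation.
Formula: f = \frac{0.316}{Re^{0.25}}
f = 0.316/95370^0.25 = 0.01798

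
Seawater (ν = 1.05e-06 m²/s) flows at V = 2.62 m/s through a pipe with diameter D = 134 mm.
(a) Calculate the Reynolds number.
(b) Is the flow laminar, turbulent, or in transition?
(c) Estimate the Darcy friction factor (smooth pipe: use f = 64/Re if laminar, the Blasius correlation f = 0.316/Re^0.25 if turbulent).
(a) Re = V·D/ν = 2.62·0.134/1.05e-06 = 334360
(b) Flow regime: turbulent (Re > 4000)
(c) Friction factor: f = 0.316/Re^0.25 = 0.316/334360^0.25 = 0.01314 (Blasius is strictly valid for Re ≲ 1e5; used here as the smooth-pipe estimate the problem specifies)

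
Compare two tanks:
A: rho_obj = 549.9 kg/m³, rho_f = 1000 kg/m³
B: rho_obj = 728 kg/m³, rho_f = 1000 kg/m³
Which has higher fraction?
fraction(A) = 0.5499, fraction(B) = 0.728. Answer: B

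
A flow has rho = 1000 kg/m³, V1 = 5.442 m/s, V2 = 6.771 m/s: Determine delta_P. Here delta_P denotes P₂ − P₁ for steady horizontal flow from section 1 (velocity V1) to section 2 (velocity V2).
Formula: \Delta P = \frac{1}{2} \rho (V_1^2 - V_2^2)
delta_P = 0.5·1000·(5.442² − 6.771²)/1000 = -8.116 kPa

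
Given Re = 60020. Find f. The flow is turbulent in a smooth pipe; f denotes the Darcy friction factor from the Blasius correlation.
Formula: f = \frac{0.316}{Re^{0.25}}
f = 0.316/60020^0.25 = 0.02019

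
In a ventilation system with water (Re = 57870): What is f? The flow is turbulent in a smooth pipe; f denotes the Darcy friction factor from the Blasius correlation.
Formula: f = \frac{0.316}{Re^{0.25}}
f = 0.316/57870^0.25 = 0.02037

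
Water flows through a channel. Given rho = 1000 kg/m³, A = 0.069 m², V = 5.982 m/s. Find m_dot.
Formula: \dot{m} = \rho A V
m_dot = 1000·0.069·5.982 = 412.8 kg/s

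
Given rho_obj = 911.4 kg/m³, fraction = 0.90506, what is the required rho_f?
Formula: f_{sub} = \frac{\rho_{obj}}{\rho_f}
Substituting knowns: 0.90506 = 911.4/rho_f
Solving for rho_f: rho_f = 911.4/0.90506 = 1007 kg/m³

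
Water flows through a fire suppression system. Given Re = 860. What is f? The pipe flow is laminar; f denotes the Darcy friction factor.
Formula: f = \frac{64}{Re}
f = 64/860 = 0.07442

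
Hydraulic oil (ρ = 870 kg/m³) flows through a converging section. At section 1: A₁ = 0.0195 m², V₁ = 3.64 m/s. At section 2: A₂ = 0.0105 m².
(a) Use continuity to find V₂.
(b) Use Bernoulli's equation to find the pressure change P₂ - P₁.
(a) Continuity: A₁V₁=A₂V₂ -> V₂=A₁V₁/A₂=0.0195*3.64/0.0105=6.76 m/s
(b) Bernoulli: P₂-P₁=0.5*rho*(V₁^2-V₂^2)/1000=0.5*870*(3.64^2-6.76^2)/1000=-14.11 kPa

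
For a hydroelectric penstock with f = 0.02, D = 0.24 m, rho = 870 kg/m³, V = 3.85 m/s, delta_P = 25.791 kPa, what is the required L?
Formula: \Delta P = f \frac{L}{D} \frac{\rho V^2}{2}
Substituting knowns: 25.791 = 0.02·(L/0.24)·0.5·870·3.85²/1000
Solving for L: L = (25.791·1000)·0.24/(0.02·0.5·870·3.85²) = 48 m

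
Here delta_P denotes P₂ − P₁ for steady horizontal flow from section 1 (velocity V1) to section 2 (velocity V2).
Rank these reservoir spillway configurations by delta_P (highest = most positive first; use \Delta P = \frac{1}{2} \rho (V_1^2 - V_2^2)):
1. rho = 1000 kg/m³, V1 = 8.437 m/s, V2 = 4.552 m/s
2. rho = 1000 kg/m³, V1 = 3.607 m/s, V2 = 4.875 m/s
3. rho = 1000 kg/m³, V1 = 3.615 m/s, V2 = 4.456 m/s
Case 1: delta_P = 25.23 kPa
Case 2: delta_P = -5.378 kPa
Case 3: delta_P = -3.394 kPa
Ranking (highest first): 1, 3, 2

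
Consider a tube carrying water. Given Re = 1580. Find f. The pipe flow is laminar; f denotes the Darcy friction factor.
Formula: f = \frac{64}{Re}
f = 64/1580 = 0.04051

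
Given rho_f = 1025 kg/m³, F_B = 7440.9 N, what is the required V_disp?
Formula: F_B = \rho_f g V_{disp}
Substituting knowns: 7440.9 = 1025·9.81·V_disp
Solving for V_disp: V_disp = 7440.9/(1025·9.81) = 0.74 m³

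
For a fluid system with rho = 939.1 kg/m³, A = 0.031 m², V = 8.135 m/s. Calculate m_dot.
Formula: \dot{m} = \rho A V
m_dot = 939.1·0.031·8.135 = 236.8 kg/s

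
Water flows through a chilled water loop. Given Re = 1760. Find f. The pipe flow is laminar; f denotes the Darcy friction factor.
Formula: f = \frac{64}{Re}
f = 64/1760 = 0.03636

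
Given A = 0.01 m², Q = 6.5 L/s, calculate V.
Formula: Q = A V
Substituting knowns: 6.5 = 0.01·V·1000
Solving for V: V = (6.5/1000)/0.01 = 0.65 m/s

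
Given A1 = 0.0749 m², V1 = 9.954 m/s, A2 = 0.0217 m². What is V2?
Formula: V_2 = \frac{A_1 V_1}{A_2}
V2 = 0.0749·9.954/0.0217 = 34.36 m/s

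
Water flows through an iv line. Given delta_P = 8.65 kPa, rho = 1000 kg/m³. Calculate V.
Formula: V = \sqrt{\frac{2 \Delta P}{\rho}}
V = √(2·(8.65·1000)/1000) = 4.159 m/s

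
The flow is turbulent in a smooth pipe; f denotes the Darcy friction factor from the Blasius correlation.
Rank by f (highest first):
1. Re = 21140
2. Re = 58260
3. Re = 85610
Case 1: f = 0.02621
Case 2: f = 0.02034
Case 3: f = 0.01847
Ranking (highest first): 1, 2, 3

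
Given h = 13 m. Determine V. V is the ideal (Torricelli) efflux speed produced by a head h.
Formula: V = \sqrt{2 g h}
V = √(2·9.81·13) = 15.97 m/s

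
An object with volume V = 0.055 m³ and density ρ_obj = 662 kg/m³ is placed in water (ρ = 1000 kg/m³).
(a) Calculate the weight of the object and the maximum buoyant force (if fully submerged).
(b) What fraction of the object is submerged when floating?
(a) W=rho_obj*g*V=662*9.81*0.055=357.2 N; F_B(max)=rho*g*V=1000*9.81*0.055=539.5 N
(b) Floating fraction=rho_obj/rho=662/1000=0.662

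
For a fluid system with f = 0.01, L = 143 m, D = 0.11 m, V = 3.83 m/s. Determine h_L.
Formula: h_L = f \frac{L}{D} \frac{V^2}{2g}
h_L = 0.01·(143/0.11)·3.83²/(2·9.81) = 9.719 m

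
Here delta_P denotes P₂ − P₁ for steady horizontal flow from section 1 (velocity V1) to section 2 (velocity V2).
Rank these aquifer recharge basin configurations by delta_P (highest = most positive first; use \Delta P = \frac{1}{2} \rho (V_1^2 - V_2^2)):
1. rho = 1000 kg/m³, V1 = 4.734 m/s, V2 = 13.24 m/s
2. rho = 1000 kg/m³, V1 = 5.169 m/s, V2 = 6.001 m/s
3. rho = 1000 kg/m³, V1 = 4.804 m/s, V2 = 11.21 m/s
Case 1: delta_P = -76.44 kPa
Case 2: delta_P = -4.647 kPa
Case 3: delta_P = -51.29 kPa
Ranking (highest first): 2, 3, 1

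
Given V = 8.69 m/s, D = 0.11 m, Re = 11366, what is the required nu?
Formula: Re = \frac{V D}{\nu}
Substituting knowns: 11366 = 8.69·0.11/nu
Solving for nu: nu = 8.69·0.11/11366 = 8.410e-05 m²/s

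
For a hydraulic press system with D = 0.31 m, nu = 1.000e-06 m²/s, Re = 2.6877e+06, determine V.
Formula: Re = \frac{V D}{\nu}
Substituting knowns: 2.6877e+06 = V·0.31/1.000e-06
Solving for V: V = 2.6877e+06·1.000e-06/0.31 = 8.67 m/s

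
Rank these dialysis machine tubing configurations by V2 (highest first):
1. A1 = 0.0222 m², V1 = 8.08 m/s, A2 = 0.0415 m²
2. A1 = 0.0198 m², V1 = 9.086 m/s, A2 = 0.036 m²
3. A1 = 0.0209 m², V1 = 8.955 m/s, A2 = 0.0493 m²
Case 1: V2 = 4.322 m/s
Case 2: V2 = 4.997 m/s
Case 3: V2 = 3.796 m/s
Ranking (highest first): 2, 1, 3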